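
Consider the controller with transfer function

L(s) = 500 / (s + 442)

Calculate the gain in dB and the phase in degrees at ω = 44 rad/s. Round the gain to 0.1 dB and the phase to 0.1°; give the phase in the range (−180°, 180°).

1.0 dB, -5.7°

Substitute s = j44:
Numerator: 500 = 500 + j0
Denominator: (j44) + 442 = 442 + j44
|N| = √(500² + 0²) ≈ 500, ∠N ≈ 0.00°
|D| = √(442² + 44²) ≈ 444.18, ∠D ≈ 5.68°
|L| = 500 / 444.18 ≈ 1.1257
Gain = 20 log₁₀(1.1257) ≈ 1.03 dB
∠L = 0.00° − 5.68° = -5.68°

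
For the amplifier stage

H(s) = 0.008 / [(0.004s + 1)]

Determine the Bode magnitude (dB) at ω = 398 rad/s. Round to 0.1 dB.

-47.4 dB

At ω = 398 rad/s:
pole (1 + j398·0.004) = 1 + j1.592 → |·| ≈ 1.88, ∠ ≈ 57.87°
|H| = 0.008 · 1 / (1.88) ≈ 0.0042553
Gain = 20 log₁₀(0.0042553) ≈ -47.42 dB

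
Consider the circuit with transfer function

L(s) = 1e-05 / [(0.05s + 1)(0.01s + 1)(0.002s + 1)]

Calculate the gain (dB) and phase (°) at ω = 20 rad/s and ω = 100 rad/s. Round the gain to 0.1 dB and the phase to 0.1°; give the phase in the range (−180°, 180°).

At ω = 20 rad/s:
pole (1 + j20·0.05) = 1 + j1 → |·| ≈ 1.4142, ∠ ≈ 45.00°
pole (1 + j20·0.01) = 1 + j0.2 → |·| ≈ 1.0198, ∠ ≈ 11.31°
pole (1 + j20·0.002) = 1 + j0.04 → |·| ≈ 1.0008, ∠ ≈ 2.29°
|L| = 1e-05 · 1 / (1.4142 · 1.0198 · 1.0008) ≈ 6.9283e-06
Gain = 20 log₁₀(6.9283e-06) ≈ -103.19 dB
∠L = (0°) − (45.00° + 11.31° + 2.29°) = -58.60°

At ω = 100 rad/s:
pole (1 + j100·0.05) = 1 + j5 → |·| ≈ 5.099, ∠ ≈ 78.69°
pole (1 + j100·0.01) = 1 + j1 → |·| ≈ 1.4142, ∠ ≈ 45.00°
pole (1 + j100·0.002) = 1 + j0.2 → |·| ≈ 1.0198, ∠ ≈ 11.31°
|L| = 1e-05 · 1 / (5.099 · 1.4142 · 1.0198) ≈ 1.3598e-06
Gain = 20 log₁₀(1.3598e-06) ≈ -117.33 dB
∠L = (0°) − (78.69° + 45.00° + 11.31°) = -135.00°

ω = 20: -103.2 dB, -58.6°; ω = 100: -117.3 dB, -135.0°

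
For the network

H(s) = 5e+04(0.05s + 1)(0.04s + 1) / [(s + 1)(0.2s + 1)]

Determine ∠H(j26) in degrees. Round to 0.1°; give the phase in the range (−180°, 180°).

-68.4°

At ω = 26 rad/s:
zero (1 + j26·0.05) = 1 + j1.3 → |·| ≈ 1.6401, ∠ ≈ 52.43°
zero (1 + j26·0.04) = 1 + j1.04 → |·| ≈ 1.4428, ∠ ≈ 46.12°
pole (1 + j26·1) = 1 + j26 → |·| ≈ 26.019, ∠ ≈ 87.80°
pole (1 + j26·0.2) = 1 + j5.2 → |·| ≈ 5.2953, ∠ ≈ 79.11°
∠H = (52.43° + 46.12°) − (87.80° + 79.11°) = -68.36°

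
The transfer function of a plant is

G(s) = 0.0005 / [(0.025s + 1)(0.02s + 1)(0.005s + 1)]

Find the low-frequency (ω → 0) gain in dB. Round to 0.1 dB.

G(0) = 0.0005 · 1 / 1 = 0.0005
20 log₁₀(0.0005) ≈ -66.02 dB

-66.0 dB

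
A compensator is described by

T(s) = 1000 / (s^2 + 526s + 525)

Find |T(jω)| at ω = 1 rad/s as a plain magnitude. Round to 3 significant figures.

1.35

Substitute s = j1:
Numerator: 1000 = 1000 + j0
Denominator: (j1)^2 + 526(j1) + 525 = 524 + j526
|N| = √(1000² + 0²) ≈ 1000, ∠N ≈ 0.00°
|D| = √(524² + 526²) ≈ 742.46, ∠D ≈ 45.11°
|T| = 1000 / 742.46 ≈ 1.3469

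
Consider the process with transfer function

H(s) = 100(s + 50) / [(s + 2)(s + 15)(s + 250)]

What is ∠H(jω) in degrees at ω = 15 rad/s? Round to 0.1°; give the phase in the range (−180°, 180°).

-114.1°

At s = jω = j15:
zero (s+50): 50 + j15 → |·| = √(50²+15²) = √2725 ≈ 52.202, ∠ = arctan(15/50) ≈ 16.70°
pole (s+2): 2 + j15 → |·| = √(2²+15²) = √229 ≈ 15.133, ∠ = arctan(15/2) ≈ 82.41°
pole (s+15): 15 + j15 → |·| = √(15²+15²) = √450 ≈ 21.213, ∠ = arctan(15/15) ≈ 45.00°
pole (s+250): 250 + j15 → |·| = √(250²+15²) = √62725 ≈ 250.45, ∠ = arctan(15/250) ≈ 3.43°
∠H = 16.70° − 130.84° = -114.14°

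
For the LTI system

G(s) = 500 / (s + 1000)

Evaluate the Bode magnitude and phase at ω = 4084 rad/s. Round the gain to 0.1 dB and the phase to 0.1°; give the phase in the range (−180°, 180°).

-18.5 dB, -76.2°

Substitute s = j4084:
Numerator: 500 = 500 + j0
Denominator: (j4084) + 1000 = 1000 + j4084
|N| = √(500² + 0²) ≈ 500, ∠N ≈ 0.00°
|D| = √(1000² + 4084²) ≈ 4204.6, ∠D ≈ 76.24°
|G| = 500 / 4204.6 ≈ 0.11892
Gain = 20 log₁₀(0.11892) ≈ -18.49 dB
∠G = 0.00° − 76.24° = -76.24°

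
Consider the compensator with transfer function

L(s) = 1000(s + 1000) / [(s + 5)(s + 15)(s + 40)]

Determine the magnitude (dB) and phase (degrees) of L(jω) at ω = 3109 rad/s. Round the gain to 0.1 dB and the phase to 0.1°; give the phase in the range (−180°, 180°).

At s = jω = j3109:
zero (s+1000): 1000 + j3109 → |·| = √(1000²+3109²) = √10665881 ≈ 3265.9, ∠ = arctan(3109/1000) ≈ 72.17°
pole (s+5): 5 + j3109 → |·| = √(5²+3109²) = √9665906 ≈ 3109, ∠ = arctan(3109/5) ≈ 89.91°
pole (s+15): 15 + j3109 → |·| = √(15²+3109²) = √9666106 ≈ 3109, ∠ = arctan(3109/15) ≈ 89.72°
pole (s+40): 40 + j3109 → |·| = √(40²+3109²) = √9667481 ≈ 3109.3, ∠ = arctan(3109/40) ≈ 89.26°
|L| = 1000 · 3265.9 / 3.0054e+10 ≈ 0.00010867
Gain = 20 log₁₀(0.00010867) ≈ -79.28 dB
∠L = 72.17° − 268.89° = -196.72° ≡ 163.28° (principal value)

-79.3 dB, 163.3°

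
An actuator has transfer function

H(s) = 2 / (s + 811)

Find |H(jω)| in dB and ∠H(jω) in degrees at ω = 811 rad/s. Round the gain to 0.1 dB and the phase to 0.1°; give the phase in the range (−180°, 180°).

Substitute s = j811:
Numerator: 2 = 2 + j0
Denominator: (j811) + 811 = 811 + j811
|N| = √(2² + 0²) ≈ 2, ∠N ≈ 0.00°
|D| = √(811² + 811²) ≈ 1146.9, ∠D ≈ 45.00°
|H| = 2 / 1146.9 ≈ 0.0017438
Gain = 20 log₁₀(0.0017438) ≈ -55.17 dB
∠H = 0.00° − 45.00° = -45.00°

-55.2 dB, -45.0°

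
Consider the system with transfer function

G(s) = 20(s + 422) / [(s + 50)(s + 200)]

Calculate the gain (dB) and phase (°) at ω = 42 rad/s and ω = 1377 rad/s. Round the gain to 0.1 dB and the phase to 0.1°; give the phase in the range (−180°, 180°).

ω = 42: -3.9 dB, -46.2°; ω = 1377: -36.5 dB, -96.7°

At s = jω = j42:
zero (s+422): 422 + j42 → |·| = √(422²+42²) = √179848 ≈ 424.08, ∠ = arctan(42/422) ≈ 5.68°
pole (s+50): 50 + j42 → |·| = √(50²+42²) = √4264 ≈ 65.299, ∠ = arctan(42/50) ≈ 40.03°
pole (s+200): 200 + j42 → |·| = √(200²+42²) = √41764 ≈ 204.36, ∠ = arctan(42/200) ≈ 11.86°
|G| = 20 · 424.08 / 13345 ≈ 0.63556
Gain = 20 log₁₀(0.63556) ≈ -3.94 dB
∠G = 5.68° − 51.89° = -46.21°

At s = jω = j1377:
zero (s+422): 422 + j1377 → |·| = √(422²+1377²) = √2074213 ≈ 1440.2, ∠ = arctan(1377/422) ≈ 72.96°
pole (s+50): 50 + j1377 → |·| = √(50²+1377²) = √1898629 ≈ 1377.9, ∠ = arctan(1377/50) ≈ 87.92°
pole (s+200): 200 + j1377 → |·| = √(200²+1377²) = √1936129 ≈ 1391.4, ∠ = arctan(1377/200) ≈ 81.74°
|G| = 20 · 1440.2 / 1.9172e+06 ≈ 0.015024
Gain = 20 log₁₀(0.015024) ≈ -36.46 dB
∠G = 72.96° − 169.66° = -96.70°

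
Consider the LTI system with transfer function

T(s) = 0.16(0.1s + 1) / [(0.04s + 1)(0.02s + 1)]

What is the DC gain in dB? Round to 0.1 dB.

T(0) = 0.16 · 1 / 1 = 0.16
20 log₁₀(0.16) ≈ -15.92 dB

-15.9 dB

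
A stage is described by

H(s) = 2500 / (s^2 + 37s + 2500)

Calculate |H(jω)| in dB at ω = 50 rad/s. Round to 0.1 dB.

2.6 dB

At s = jω = j50:
quadratic: (j50)² + 37·j50 + 2500 = 0 + j1850 → |·| ≈ 1850, ∠ ≈ 90.00°
|H| = 2500 / 1850 ≈ 1.3514
Gain = 20 log₁₀(1.3514) ≈ 2.62 dB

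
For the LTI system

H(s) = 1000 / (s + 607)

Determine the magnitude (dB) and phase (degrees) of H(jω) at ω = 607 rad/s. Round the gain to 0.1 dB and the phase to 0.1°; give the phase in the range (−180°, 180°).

1.3 dB, -45.0°

At s = jω = j607:
pole (s+607): 607 + j607 → |·| = √(607²+607²) = √736898 ≈ 858.43, ∠ = arctan(607/607) ≈ 45.00°
|H| = 1000 / 858.43 ≈ 1.1649
Gain = 20 log₁₀(1.1649) ≈ 1.33 dB
∠H = 0.00° − 45.00° = -45.00°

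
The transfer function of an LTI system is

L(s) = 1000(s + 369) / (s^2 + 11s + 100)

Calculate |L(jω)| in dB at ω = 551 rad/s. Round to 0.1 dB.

At s = jω = j551:
zero (s+369): 369 + j551 → |·| = √(369²+551²) = √439762 ≈ 663.15, ∠ = arctan(551/369) ≈ 56.19°
quadratic: (j551)² + 11·j551 + 100 = -303501 + j6061 → |·| ≈ 3.0356e+05, ∠ ≈ 178.86°
|L| = 1000 · 663.15 / 3.0356e+05 ≈ 2.1846
Gain = 20 log₁₀(2.1846) ≈ 6.79 dB

6.8 dB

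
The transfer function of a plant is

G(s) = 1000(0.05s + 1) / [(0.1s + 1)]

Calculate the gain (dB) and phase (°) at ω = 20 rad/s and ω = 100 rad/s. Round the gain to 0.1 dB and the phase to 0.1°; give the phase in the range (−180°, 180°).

At ω = 20 rad/s:
zero (1 + j20·0.05) = 1 + j1 → |·| ≈ 1.4142, ∠ ≈ 45.00°
pole (1 + j20·0.1) = 1 + j2 → |·| ≈ 2.2361, ∠ ≈ 63.43°
|G| = 1000 · 1.4142 / (2.2361) ≈ 632.44
Gain = 20 log₁₀(632.44) ≈ 56.02 dB
∠G = (45.00°) − (63.43°) = -18.43°

At ω = 100 rad/s:
zero (1 + j100·0.05) = 1 + j5 → |·| ≈ 5.099, ∠ ≈ 78.69°
pole (1 + j100·0.1) = 1 + j10 → |·| ≈ 10.05, ∠ ≈ 84.29°
|G| = 1000 · 5.099 / (10.05) ≈ 507.36
Gain = 20 log₁₀(507.36) ≈ 54.11 dB
∠G = (78.69°) − (84.29°) = -5.60°

ω = 20: 56.0 dB, -18.4°; ω = 100: 54.1 dB, -5.6°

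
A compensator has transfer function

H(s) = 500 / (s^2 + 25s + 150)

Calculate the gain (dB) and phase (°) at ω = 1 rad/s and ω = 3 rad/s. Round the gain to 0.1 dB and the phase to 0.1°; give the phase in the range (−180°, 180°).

ω = 1: 10.4 dB, -9.5°; ω = 3: 9.9 dB, -28.0°

Substitute s = j1:
Numerator: 500 = 500 + j0
Denominator: (j1)^2 + 25(j1) + 150 = 149 + j25
|N| = √(500² + 0²) ≈ 500, ∠N ≈ 0.00°
|D| = √(149² + 25²) ≈ 151.08, ∠D ≈ 9.52°
|H| = 500 / 151.08 ≈ 3.3095
Gain = 20 log₁₀(3.3095) ≈ 10.40 dB
∠H = 0.00° − 9.52° = -9.52°

Substitute s = j3:
Numerator: 500 = 500 + j0
Denominator: (j3)^2 + 25(j3) + 150 = 141 + j75
|N| = √(500² + 0²) ≈ 500, ∠N ≈ 0.00°
|D| = √(141² + 75²) ≈ 159.71, ∠D ≈ 28.01°
|H| = 500 / 159.71 ≈ 3.1307
Gain = 20 log₁₀(3.1307) ≈ 9.91 dB
∠H = 0.00° − 28.01° = -28.01°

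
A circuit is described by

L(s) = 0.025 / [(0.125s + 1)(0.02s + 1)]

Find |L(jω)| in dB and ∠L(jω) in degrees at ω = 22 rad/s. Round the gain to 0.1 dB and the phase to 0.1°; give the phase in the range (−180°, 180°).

-42.1 dB, -93.8°

At ω = 22 rad/s:
pole (1 + j22·0.125) = 1 + j2.75 → |·| ≈ 2.9262, ∠ ≈ 70.02°
pole (1 + j22·0.02) = 1 + j0.44 → |·| ≈ 1.0925, ∠ ≈ 23.75°
|L| = 0.025 · 1 / (2.9262 · 1.0925) ≈ 0.0078201
Gain = 20 log₁₀(0.0078201) ≈ -42.14 dB
∠L = (0°) − (70.02° + 23.75°) = -93.77°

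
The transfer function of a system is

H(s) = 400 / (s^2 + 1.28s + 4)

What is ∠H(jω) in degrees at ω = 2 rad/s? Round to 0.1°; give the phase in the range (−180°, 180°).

-90.0°

At s = jω = j2:
quadratic: (j2)² + 1.28·j2 + 4 = 0 + j2.56 → |·| ≈ 2.56, ∠ ≈ 90.00°
∠H = 0.00° − 90.00° = -90.00°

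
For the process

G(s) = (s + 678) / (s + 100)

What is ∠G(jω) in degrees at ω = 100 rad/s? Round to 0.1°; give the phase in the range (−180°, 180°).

Substitute s = j100:
Numerator: (j100) + 678 = 678 + j100
Denominator: (j100) + 100 = 100 + j100
|N| = √(678² + 100²) ≈ 685.33, ∠N ≈ 8.39°
|D| = √(100² + 100²) ≈ 141.42, ∠D ≈ 45.00°
∠G = 8.39° − 45.00° = -36.61°

-36.6°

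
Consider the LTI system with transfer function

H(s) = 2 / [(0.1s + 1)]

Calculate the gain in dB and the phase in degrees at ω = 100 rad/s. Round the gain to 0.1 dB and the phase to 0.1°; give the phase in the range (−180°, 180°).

-14.0 dB, -84.3°

At ω = 100 rad/s:
pole (1 + j100·0.1) = 1 + j10 → |·| ≈ 10.05, ∠ ≈ 84.29°
|H| = 2 · 1 / (10.05) ≈ 0.199
Gain = 20 log₁₀(0.199) ≈ -14.02 dB
∠H = (0°) − (84.29°) = -84.29°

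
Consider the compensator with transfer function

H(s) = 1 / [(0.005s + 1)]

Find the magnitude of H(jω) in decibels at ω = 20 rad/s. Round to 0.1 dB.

-0.0 dB

At ω = 20 rad/s:
pole (1 + j20·0.005) = 1 + j0.1 → |·| ≈ 1.005, ∠ ≈ 5.71°
|H| = 1 · 1 / (1.005) ≈ 0.99502
Gain = 20 log₁₀(0.99502) ≈ -0.04 dB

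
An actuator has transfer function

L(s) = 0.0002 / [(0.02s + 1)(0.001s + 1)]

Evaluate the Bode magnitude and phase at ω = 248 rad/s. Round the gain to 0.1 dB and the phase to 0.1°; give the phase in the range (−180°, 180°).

At ω = 248 rad/s:
pole (1 + j248·0.02) = 1 + j4.96 → |·| ≈ 5.0598, ∠ ≈ 78.60°
pole (1 + j248·0.001) = 1 + j0.248 → |·| ≈ 1.0303, ∠ ≈ 13.93°
|L| = 0.0002 · 1 / (5.0598 · 1.0303) ≈ 3.8365e-05
Gain = 20 log₁₀(3.8365e-05) ≈ -88.32 dB
∠L = (0°) − (78.60° + 13.93°) = -92.53°

-88.3 dB, -92.5°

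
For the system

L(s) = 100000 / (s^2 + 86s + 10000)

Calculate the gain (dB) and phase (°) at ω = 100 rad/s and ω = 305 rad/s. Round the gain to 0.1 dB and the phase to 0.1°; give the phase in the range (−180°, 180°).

ω = 100: 21.3 dB, -90.0°; ω = 305: 1.2 dB, -162.5°

At s = jω = j100:
quadratic: (j100)² + 86·j100 + 10000 = 0 + j8600 → |·| ≈ 8600, ∠ ≈ 90.00°
|L| = 100000 / 8600 ≈ 11.628
Gain = 20 log₁₀(11.628) ≈ 21.31 dB
∠L = 0.00° − 90.00° = -90.00°

At s = jω = j305:
quadratic: (j305)² + 86·j305 + 10000 = -83025 + j26230 → |·| ≈ 87070, ∠ ≈ 162.47°
|L| = 100000 / 87070 ≈ 1.1485
Gain = 20 log₁₀(1.1485) ≈ 1.20 dB
∠L = 0.00° − 162.47° = -162.47°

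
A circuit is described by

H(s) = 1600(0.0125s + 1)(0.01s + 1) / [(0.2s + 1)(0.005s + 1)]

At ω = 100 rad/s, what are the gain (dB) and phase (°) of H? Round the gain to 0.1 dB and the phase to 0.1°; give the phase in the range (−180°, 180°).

At ω = 100 rad/s:
zero (1 + j100·0.0125) = 1 + j1.25 → |·| ≈ 1.6008, ∠ ≈ 51.34°
zero (1 + j100·0.01) = 1 + j1 → |·| ≈ 1.4142, ∠ ≈ 45.00°
pole (1 + j100·0.2) = 1 + j20 → |·| ≈ 20.025, ∠ ≈ 87.14°
pole (1 + j100·0.005) = 1 + j0.5 → |·| ≈ 1.118, ∠ ≈ 26.57°
|H| = 1600 · 1.6008 · 1.4142 / (20.025 · 1.118) ≈ 161.79
Gain = 20 log₁₀(161.79) ≈ 44.18 dB
∠H = (51.34° + 45.00°) − (87.14° + 26.57°) = -17.37°

44.2 dB, -17.4°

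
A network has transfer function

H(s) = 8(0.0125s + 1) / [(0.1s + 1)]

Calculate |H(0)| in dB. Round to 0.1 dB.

H(0) = 8 · 1 / 1 = 8
20 log₁₀(8) ≈ 18.06 dB

18.1 dB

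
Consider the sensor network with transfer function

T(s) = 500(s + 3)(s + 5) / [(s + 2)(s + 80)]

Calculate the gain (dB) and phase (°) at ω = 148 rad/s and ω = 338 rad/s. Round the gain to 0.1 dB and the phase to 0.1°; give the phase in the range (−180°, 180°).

ω = 148: 52.9 dB, 26.1°; ω = 338: 53.7 dB, 12.3°

At s = jω = j148:
zero (s+3): 3 + j148 → |·| = √(3²+148²) = √21913 ≈ 148.03, ∠ = arctan(148/3) ≈ 88.84°
zero (s+5): 5 + j148 → |·| = √(5²+148²) = √21929 ≈ 148.08, ∠ = arctan(148/5) ≈ 88.07°
pole (s+2): 2 + j148 → |·| = √(2²+148²) = √21908 ≈ 148.01, ∠ = arctan(148/2) ≈ 89.23°
pole (s+80): 80 + j148 → |·| = √(80²+148²) = √28304 ≈ 168.24, ∠ = arctan(148/80) ≈ 61.61°
|T| = 500 · 21920 / 24901 ≈ 440.14
Gain = 20 log₁₀(440.14) ≈ 52.87 dB
∠T = 176.91° − 150.84° = 26.07°

At s = jω = j338:
zero (s+3): 3 + j338 → |·| = √(3²+338²) = √114253 ≈ 338.01, ∠ = arctan(338/3) ≈ 89.49°
zero (s+5): 5 + j338 → |·| = √(5²+338²) = √114269 ≈ 338.04, ∠ = arctan(338/5) ≈ 89.15°
pole (s+2): 2 + j338 → |·| = √(2²+338²) = √114248 ≈ 338.01, ∠ = arctan(338/2) ≈ 89.66°
pole (s+80): 80 + j338 → |·| = √(80²+338²) = √120644 ≈ 347.34, ∠ = arctan(338/80) ≈ 76.68°
|T| = 500 · 1.1426e+05 / 1.174e+05 ≈ 486.63
Gain = 20 log₁₀(486.63) ≈ 53.74 dB
∠T = 178.64° − 166.34° = 12.30°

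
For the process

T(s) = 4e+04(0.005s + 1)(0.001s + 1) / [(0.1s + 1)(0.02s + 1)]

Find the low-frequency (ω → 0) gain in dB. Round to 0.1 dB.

92.0 dB

T(0) = 4e+04 · 1 / 1 = 40000
20 log₁₀(40000) ≈ 92.04 dB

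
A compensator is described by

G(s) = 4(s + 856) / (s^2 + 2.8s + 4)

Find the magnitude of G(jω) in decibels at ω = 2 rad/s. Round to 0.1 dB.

At s = jω = j2:
zero (s+856): 856 + j2 → |·| = √(856²+2²) = √732740 ≈ 856, ∠ = arctan(2/856) ≈ 0.13°
quadratic: (j2)² + 2.8·j2 + 4 = 0 + j5.6 → |·| ≈ 5.6, ∠ ≈ 90.00°
|G| = 4 · 856 / 5.6 ≈ 611.43
Gain = 20 log₁₀(611.43) ≈ 55.73 dB

55.7 dB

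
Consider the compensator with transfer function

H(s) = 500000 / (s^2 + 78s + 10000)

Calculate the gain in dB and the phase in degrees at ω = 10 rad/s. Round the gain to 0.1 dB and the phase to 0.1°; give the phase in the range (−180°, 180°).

34.0 dB, -4.5°

At s = jω = j10:
quadratic: (j10)² + 78·j10 + 10000 = 9900 + j780 → |·| ≈ 9930.7, ∠ ≈ 4.50°
|H| = 500000 / 9930.7 ≈ 50.349
Gain = 20 log₁₀(50.349) ≈ 34.04 dB
∠H = 0.00° − 4.50° = -4.50°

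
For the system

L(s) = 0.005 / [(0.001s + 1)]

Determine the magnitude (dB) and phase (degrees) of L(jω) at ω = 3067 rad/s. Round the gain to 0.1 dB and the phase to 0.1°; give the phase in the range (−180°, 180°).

-56.2 dB, -71.9°

At ω = 3067 rad/s:
pole (1 + j3067·0.001) = 1 + j3.067 → |·| ≈ 3.2259, ∠ ≈ 71.94°
|L| = 0.005 · 1 / (3.2259) ≈ 0.00155
Gain = 20 log₁₀(0.00155) ≈ -56.19 dB
∠L = (0°) − (71.94°) = -71.94°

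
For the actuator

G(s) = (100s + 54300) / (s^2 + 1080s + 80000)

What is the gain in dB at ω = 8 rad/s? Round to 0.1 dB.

-3.4 dB

Substitute s = j8:
Numerator: 100(j8) + 54300 = 54300 + j800
Denominator: (j8)^2 + 1080(j8) + 80000 = 79936 + j8640
|N| = √(54300² + 800²) ≈ 54306, ∠N ≈ 0.84°
|D| = √(79936² + 8640²) ≈ 80402, ∠D ≈ 6.17°
|G| = 54306 / 80402 ≈ 0.67543
Gain = 20 log₁₀(0.67543) ≈ -3.41 dB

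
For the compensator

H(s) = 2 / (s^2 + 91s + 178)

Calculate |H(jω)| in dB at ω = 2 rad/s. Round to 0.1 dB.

Substitute s = j2:
Numerator: 2 = 2 + j0
Denominator: (j2)^2 + 91(j2) + 178 = 174 + j182
|N| = √(2² + 0²) ≈ 2, ∠N ≈ 0.00°
|D| = √(174² + 182²) ≈ 251.79, ∠D ≈ 46.29°
|H| = 2 / 251.79 ≈ 0.0079431
Gain = 20 log₁₀(0.0079431) ≈ -42.00 dB

-42.0 dB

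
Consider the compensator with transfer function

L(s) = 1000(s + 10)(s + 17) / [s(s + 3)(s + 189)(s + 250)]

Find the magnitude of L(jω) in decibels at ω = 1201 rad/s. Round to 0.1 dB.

At s = jω = j1201:
zero (s+10): 10 + j1201 → |·| = √(10²+1201²) = √1442501 ≈ 1201, ∠ = arctan(1201/10) ≈ 89.52°
zero (s+17): 17 + j1201 → |·| = √(17²+1201²) = √1442690 ≈ 1201.1, ∠ = arctan(1201/17) ≈ 89.19°
pole (s+3): 3 + j1201 → |·| = √(3²+1201²) = √1442410 ≈ 1201, ∠ = arctan(1201/3) ≈ 89.86°
pole (s+189): 189 + j1201 → |·| = √(189²+1201²) = √1478122 ≈ 1215.8, ∠ = arctan(1201/189) ≈ 81.06°
pole (s+250): 250 + j1201 → |·| = √(250²+1201²) = √1504901 ≈ 1226.7, ∠ = arctan(1201/250) ≈ 78.24°
pole at origin: |s| = 1201, ∠ = 90.00° (in denominator)
|L| = 1000 · 1.4425e+06 / 2.1512e+12 ≈ 0.00067056
Gain = 20 log₁₀(0.00067056) ≈ -63.47 dB

-63.5 dB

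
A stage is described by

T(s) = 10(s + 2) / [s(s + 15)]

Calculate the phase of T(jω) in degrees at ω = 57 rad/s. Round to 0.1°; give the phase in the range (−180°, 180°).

At s = jω = j57:
zero (s+2): 2 + j57 → |·| = √(2²+57²) = √3253 ≈ 57.035, ∠ = arctan(57/2) ≈ 87.99°
pole (s+15): 15 + j57 → |·| = √(15²+57²) = √3474 ≈ 58.941, ∠ = arctan(57/15) ≈ 75.26°
pole at origin: |s| = 57, ∠ = 90.00° (in denominator)
∠T = 87.99° − 165.26° = -77.27°

-77.3°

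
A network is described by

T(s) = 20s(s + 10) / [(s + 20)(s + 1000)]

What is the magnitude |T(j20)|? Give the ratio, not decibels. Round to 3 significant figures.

0.316

At s = jω = j20:
zero (s+10): 10 + j20 → |·| = √(10²+20²) = √500 ≈ 22.361, ∠ = arctan(20/10) ≈ 63.43°
zero at origin: s = j20 → |·| = 20, ∠ = 90.00°
pole (s+20): 20 + j20 → |·| = √(20²+20²) = √800 ≈ 28.284, ∠ = arctan(20/20) ≈ 45.00°
pole (s+1000): 1000 + j20 → |·| = √(1000²+20²) = √1000400 ≈ 1000.2, ∠ = arctan(20/1000) ≈ 1.15°
|T| = 20 · 447.22 / 28290 ≈ 0.31617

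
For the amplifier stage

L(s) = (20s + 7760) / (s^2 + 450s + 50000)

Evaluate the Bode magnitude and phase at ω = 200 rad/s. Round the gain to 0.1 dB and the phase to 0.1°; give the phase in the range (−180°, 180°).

Substitute s = j200:
Numerator: 20(j200) + 7760 = 7760 + j4000
Denominator: (j200)^2 + 450(j200) + 50000 = 10000 + j90000
|N| = √(7760² + 4000²) ≈ 8730.3, ∠N ≈ 27.27°
|D| = √(10000² + 90000²) ≈ 90554, ∠D ≈ 83.66°
|L| = 8730.3 / 90554 ≈ 0.09641
Gain = 20 log₁₀(0.09641) ≈ -20.32 dB
∠L = 27.27° − 83.66° = -56.39°

-20.3 dB, -56.4°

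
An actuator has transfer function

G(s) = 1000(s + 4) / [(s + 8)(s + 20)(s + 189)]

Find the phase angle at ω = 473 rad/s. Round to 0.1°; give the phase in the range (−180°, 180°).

-155.3°

At s = jω = j473:
zero (s+4): 4 + j473 → |·| = √(4²+473²) = √223745 ≈ 473.02, ∠ = arctan(473/4) ≈ 89.52°
pole (s+8): 8 + j473 → |·| = √(8²+473²) = √223793 ≈ 473.07, ∠ = arctan(473/8) ≈ 89.03°
pole (s+20): 20 + j473 → |·| = √(20²+473²) = √224129 ≈ 473.42, ∠ = arctan(473/20) ≈ 87.58°
pole (s+189): 189 + j473 → |·| = √(189²+473²) = √259450 ≈ 509.36, ∠ = arctan(473/189) ≈ 68.22°
∠G = 89.52° − 244.83° = -155.31°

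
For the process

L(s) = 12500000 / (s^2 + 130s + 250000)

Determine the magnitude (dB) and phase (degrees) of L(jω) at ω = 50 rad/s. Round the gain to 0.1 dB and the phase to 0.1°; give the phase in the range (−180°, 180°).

At s = jω = j50:
quadratic: (j50)² + 130·j50 + 250000 = 247500 + j6500 → |·| ≈ 2.4759e+05, ∠ ≈ 1.50°
|L| = 12500000 / 2.4759e+05 ≈ 50.487
Gain = 20 log₁₀(50.487) ≈ 34.06 dB
∠L = 0.00° − 1.50° = -1.50°

34.1 dB, -1.5°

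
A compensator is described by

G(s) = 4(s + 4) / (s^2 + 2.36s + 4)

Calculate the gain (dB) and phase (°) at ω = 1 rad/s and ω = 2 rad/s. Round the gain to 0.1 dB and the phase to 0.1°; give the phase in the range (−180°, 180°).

At s = jω = j1:
zero (s+4): 4 + j1 → |·| = √(4²+1²) = √17 ≈ 4.1231, ∠ = arctan(1/4) ≈ 14.04°
quadratic: (j1)² + 2.36·j1 + 4 = 3 + j2.36 → |·| ≈ 3.817, ∠ ≈ 38.19°
|G| = 4 · 4.1231 / 3.817 ≈ 4.3208
Gain = 20 log₁₀(4.3208) ≈ 12.71 dB
∠G = 14.04° − 38.19° = -24.15°

At s = jω = j2:
zero (s+4): 4 + j2 → |·| = √(4²+2²) = √20 ≈ 4.4721, ∠ = arctan(2/4) ≈ 26.57°
quadratic: (j2)² + 2.36·j2 + 4 = 0 + j4.72 → |·| ≈ 4.72, ∠ ≈ 90.00°
|G| = 4 · 4.4721 / 4.72 ≈ 3.7899
Gain = 20 log₁₀(3.7899) ≈ 11.57 dB
∠G = 26.57° − 90.00° = -63.43°

ω = 1: 12.7 dB, -24.2°; ω = 2: 11.6 dB, -63.4°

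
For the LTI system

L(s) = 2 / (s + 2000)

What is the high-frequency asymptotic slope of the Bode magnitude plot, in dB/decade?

-20 dB/decade

Each pole contributes −20 dB/decade at high frequency; each zero contributes +20 dB/decade.
Net: 0 zero(s) − 1 pole(s) → -20 dB/decade.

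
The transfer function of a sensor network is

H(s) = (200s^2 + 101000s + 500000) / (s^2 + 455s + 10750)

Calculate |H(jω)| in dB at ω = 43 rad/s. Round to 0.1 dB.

46.1 dB

Substitute s = j43:
Numerator: 200(j43)^2 + 101000(j43) + 500000 = 130200 + j4343000
Denominator: (j43)^2 + 455(j43) + 10750 = 8901 + j19565
|N| = √(130200² + 4343000²) ≈ 4.345e+06, ∠N ≈ 88.28°
|D| = √(8901² + 19565²) ≈ 21495, ∠D ≈ 65.54°
|H| = 4.345e+06 / 21495 ≈ 202.14
Gain = 20 log₁₀(202.14) ≈ 46.11 dB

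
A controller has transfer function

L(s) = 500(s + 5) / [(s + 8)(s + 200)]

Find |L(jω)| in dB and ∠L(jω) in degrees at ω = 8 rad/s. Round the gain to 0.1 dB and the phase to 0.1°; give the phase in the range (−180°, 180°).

At s = jω = j8:
zero (s+5): 5 + j8 → |·| = √(5²+8²) = √89 ≈ 9.434, ∠ = arctan(8/5) ≈ 57.99°
pole (s+8): 8 + j8 → |·| = √(8²+8²) = √128 ≈ 11.314, ∠ = arctan(8/8) ≈ 45.00°
pole (s+200): 200 + j8 → |·| = √(200²+8²) = √40064 ≈ 200.16, ∠ = arctan(8/200) ≈ 2.29°
|L| = 500 · 9.434 / 2264.6 ≈ 2.0829
Gain = 20 log₁₀(2.0829) ≈ 6.37 dB
∠L = 57.99° − 47.29° = 10.70°

6.4 dB, 10.7°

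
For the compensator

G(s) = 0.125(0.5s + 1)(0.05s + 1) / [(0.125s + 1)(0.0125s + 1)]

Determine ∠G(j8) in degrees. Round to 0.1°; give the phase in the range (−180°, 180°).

At ω = 8 rad/s:
zero (1 + j8·0.5) = 1 + j4 → |·| ≈ 4.1231, ∠ ≈ 75.96°
zero (1 + j8·0.05) = 1 + j0.4 → |·| ≈ 1.077, ∠ ≈ 21.80°
pole (1 + j8·0.125) = 1 + j1 → |·| ≈ 1.4142, ∠ ≈ 45.00°
pole (1 + j8·0.0125) = 1 + j0.1 → |·| ≈ 1.005, ∠ ≈ 5.71°
∠G = (75.96° + 21.80°) − (45.00° + 5.71°) = 47.05°

47.1°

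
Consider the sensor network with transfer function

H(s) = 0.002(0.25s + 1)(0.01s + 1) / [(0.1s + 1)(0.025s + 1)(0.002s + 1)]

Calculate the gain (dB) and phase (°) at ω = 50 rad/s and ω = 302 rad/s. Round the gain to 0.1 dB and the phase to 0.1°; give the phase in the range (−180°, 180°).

ω = 50: -49.3 dB, -23.7°; ω = 302: -55.0 dB, -40.8°

At ω = 50 rad/s:
zero (1 + j50·0.25) = 1 + j12.5 → |·| ≈ 12.54, ∠ ≈ 85.43°
zero (1 + j50·0.01) = 1 + j0.5 → |·| ≈ 1.118, ∠ ≈ 26.57°
pole (1 + j50·0.1) = 1 + j5 → |·| ≈ 5.099, ∠ ≈ 78.69°
pole (1 + j50·0.025) = 1 + j1.25 → |·| ≈ 1.6008, ∠ ≈ 51.34°
pole (1 + j50·0.002) = 1 + j0.1 → |·| ≈ 1.005, ∠ ≈ 5.71°
|H| = 0.002 · 12.54 · 1.118 / (5.099 · 1.6008 · 1.005) ≈ 0.0034181
Gain = 20 log₁₀(0.0034181) ≈ -49.32 dB
∠H = (85.43° + 26.57°) − (78.69° + 51.34° + 5.71°) = -23.74°

At ω = 302 rad/s:
zero (1 + j302·0.25) = 1 + j75.5 → |·| ≈ 75.507, ∠ ≈ 89.24°
zero (1 + j302·0.01) = 1 + j3.02 → |·| ≈ 3.1813, ∠ ≈ 71.68°
pole (1 + j302·0.1) = 1 + j30.2 → |·| ≈ 30.217, ∠ ≈ 88.10°
pole (1 + j302·0.025) = 1 + j7.55 → |·| ≈ 7.6159, ∠ ≈ 82.46°
pole (1 + j302·0.002) = 1 + j0.604 → |·| ≈ 1.1683, ∠ ≈ 31.13°
|H| = 0.002 · 75.507 · 3.1813 / (30.217 · 7.6159 · 1.1683) ≈ 0.0017869
Gain = 20 log₁₀(0.0017869) ≈ -54.96 dB
∠H = (89.24° + 71.68°) − (88.10° + 82.46° + 31.13°) = -40.77°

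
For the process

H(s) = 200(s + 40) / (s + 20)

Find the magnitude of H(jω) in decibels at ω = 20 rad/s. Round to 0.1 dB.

50.0 dB

At s = jω = j20:
zero (s+40): 40 + j20 → |·| = √(40²+20²) = √2000 ≈ 44.721, ∠ = arctan(20/40) ≈ 26.57°
pole (s+20): 20 + j20 → |·| = √(20²+20²) = √800 ≈ 28.284, ∠ = arctan(20/20) ≈ 45.00°
|H| = 200 · 44.721 / 28.284 ≈ 316.23
Gain = 20 log₁₀(316.23) ≈ 50.00 dB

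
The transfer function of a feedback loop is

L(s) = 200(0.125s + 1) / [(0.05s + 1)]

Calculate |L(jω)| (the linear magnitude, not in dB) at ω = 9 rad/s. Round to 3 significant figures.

At ω = 9 rad/s:
zero (1 + j9·0.125) = 1 + j1.125 → |·| ≈ 1.5052, ∠ ≈ 48.37°
pole (1 + j9·0.05) = 1 + j0.45 → |·| ≈ 1.0966, ∠ ≈ 24.23°
|L| = 200 · 1.5052 / (1.0966) ≈ 274.52

275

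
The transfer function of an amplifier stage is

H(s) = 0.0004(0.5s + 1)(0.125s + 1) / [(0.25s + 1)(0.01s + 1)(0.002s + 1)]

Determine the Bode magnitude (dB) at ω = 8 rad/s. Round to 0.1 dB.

At ω = 8 rad/s:
zero (1 + j8·0.5) = 1 + j4 → |·| ≈ 4.1231, ∠ ≈ 75.96°
zero (1 + j8·0.125) = 1 + j1 → |·| ≈ 1.4142, ∠ ≈ 45.00°
pole (1 + j8·0.25) = 1 + j2 → |·| ≈ 2.2361, ∠ ≈ 63.43°
pole (1 + j8·0.01) = 1 + j0.08 → |·| ≈ 1.0032, ∠ ≈ 4.57°
pole (1 + j8·0.002) = 1 + j0.016 → |·| ≈ 1.0001, ∠ ≈ 0.92°
|H| = 0.0004 · 4.1231 · 1.4142 / (2.2361 · 1.0032 · 1.0001) ≈ 0.0010396
Gain = 20 log₁₀(0.0010396) ≈ -59.66 dB

-59.7 dB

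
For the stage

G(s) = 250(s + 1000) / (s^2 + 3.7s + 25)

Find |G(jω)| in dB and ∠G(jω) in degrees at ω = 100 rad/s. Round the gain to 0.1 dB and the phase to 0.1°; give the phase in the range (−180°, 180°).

28.0 dB, -172.2°

At s = jω = j100:
zero (s+1000): 1000 + j100 → |·| = √(1000²+100²) = √1010000 ≈ 1005, ∠ = arctan(100/1000) ≈ 5.71°
quadratic: (j100)² + 3.7·j100 + 25 = -9975 + j370 → |·| ≈ 9981.9, ∠ ≈ 177.88°
|G| = 250 · 1005 / 9981.9 ≈ 25.171
Gain = 20 log₁₀(25.171) ≈ 28.02 dB
∠G = 5.71° − 177.88° = -172.17°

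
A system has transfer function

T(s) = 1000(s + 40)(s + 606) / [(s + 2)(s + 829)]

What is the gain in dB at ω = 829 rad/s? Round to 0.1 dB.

58.9 dB

At s = jω = j829:
zero (s+40): 40 + j829 → |·| = √(40²+829²) = √688841 ≈ 829.96, ∠ = arctan(829/40) ≈ 87.24°
zero (s+606): 606 + j829 → |·| = √(606²+829²) = √1054477 ≈ 1026.9, ∠ = arctan(829/606) ≈ 53.83°
pole (s+2): 2 + j829 → |·| = √(2²+829²) = √687245 ≈ 829, ∠ = arctan(829/2) ≈ 89.86°
pole (s+829): 829 + j829 → |·| = √(829²+829²) = √1374482 ≈ 1172.4, ∠ = arctan(829/829) ≈ 45.00°
|T| = 1000 · 8.5229e+05 / 9.7192e+05 ≈ 876.91
Gain = 20 log₁₀(876.91) ≈ 58.86 dB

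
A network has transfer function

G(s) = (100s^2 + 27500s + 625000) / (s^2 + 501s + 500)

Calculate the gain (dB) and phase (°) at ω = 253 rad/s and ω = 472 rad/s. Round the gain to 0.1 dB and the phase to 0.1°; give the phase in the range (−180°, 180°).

ω = 253: 36.1 dB, 13.1°; ω = 472: 37.8 dB, 15.8°

Substitute s = j253:
Numerator: 100(j253)^2 + 27500(j253) + 625000 = -5775900 + j6957500
Denominator: (j253)^2 + 501(j253) + 500 = -63509 + j126753
|N| = √(5775900² + 6957500²) ≈ 9.0426e+06, ∠N ≈ 129.70°
|D| = √(63509² + 126753²) ≈ 1.4177e+05, ∠D ≈ 116.61°
|G| = 9.0426e+06 / 1.4177e+05 ≈ 63.784
Gain = 20 log₁₀(63.784) ≈ 36.09 dB
∠G = 129.70° − 116.61° = 13.09°

Substitute s = j472:
Numerator: 100(j472)^2 + 27500(j472) + 625000 = -21653400 + j12980000
Denominator: (j472)^2 + 501(j472) + 500 = -222284 + j236472
|N| = √(21653400² + 12980000²) ≈ 2.5246e+07, ∠N ≈ 149.06°
|D| = √(222284² + 236472²) ≈ 3.2454e+05, ∠D ≈ 133.23°
|G| = 2.5246e+07 / 3.2454e+05 ≈ 77.79
Gain = 20 log₁₀(77.79) ≈ 37.82 dB
∠G = 149.06° − 133.23° = 15.83°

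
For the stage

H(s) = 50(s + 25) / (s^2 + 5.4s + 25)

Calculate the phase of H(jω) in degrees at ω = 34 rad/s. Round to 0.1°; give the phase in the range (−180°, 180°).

-117.1°

At s = jω = j34:
zero (s+25): 25 + j34 → |·| = √(25²+34²) = √1781 ≈ 42.202, ∠ = arctan(34/25) ≈ 53.67°
quadratic: (j34)² + 5.4·j34 + 25 = -1131 + j183.6 → |·| ≈ 1145.8, ∠ ≈ 170.78°
∠H = 53.67° − 170.78° = -117.11°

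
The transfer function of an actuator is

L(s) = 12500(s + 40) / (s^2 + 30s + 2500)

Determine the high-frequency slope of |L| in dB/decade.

Each pole contributes −20 dB/decade at high frequency; each zero contributes +20 dB/decade.
Net: 1 zero(s) − 2 pole(s) → -20 dB/decade.

-20 dB/decade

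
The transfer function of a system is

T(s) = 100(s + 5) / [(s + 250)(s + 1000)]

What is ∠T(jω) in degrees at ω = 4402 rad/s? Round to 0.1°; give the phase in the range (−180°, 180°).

At s = jω = j4402:
zero (s+5): 5 + j4402 → |·| = √(5²+4402²) = √19377629 ≈ 4402, ∠ = arctan(4402/5) ≈ 89.93°
pole (s+250): 250 + j4402 → |·| = √(250²+4402²) = √19440104 ≈ 4409.1, ∠ = arctan(4402/250) ≈ 86.75°
pole (s+1000): 1000 + j4402 → |·| = √(1000²+4402²) = √20377604 ≈ 4514.2, ∠ = arctan(4402/1000) ≈ 77.20°
∠T = 89.93° − 163.95° = -74.02°

-74.0°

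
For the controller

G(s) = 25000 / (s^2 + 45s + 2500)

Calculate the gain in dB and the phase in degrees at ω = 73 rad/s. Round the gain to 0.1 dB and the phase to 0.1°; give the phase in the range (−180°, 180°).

At s = jω = j73:
quadratic: (j73)² + 45·j73 + 2500 = -2829 + j3285 → |·| ≈ 4335.3, ∠ ≈ 130.73°
|G| = 25000 / 4335.3 ≈ 5.7666
Gain = 20 log₁₀(5.7666) ≈ 15.22 dB
∠G = 0.00° − 130.73° = -130.73°

15.2 dB, -130.7°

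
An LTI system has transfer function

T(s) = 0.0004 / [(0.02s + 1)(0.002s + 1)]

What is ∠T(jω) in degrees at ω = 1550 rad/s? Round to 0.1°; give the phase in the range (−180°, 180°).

At ω = 1550 rad/s:
pole (1 + j1550·0.02) = 1 + j31 → |·| ≈ 31.016, ∠ ≈ 88.15°
pole (1 + j1550·0.002) = 1 + j3.1 → |·| ≈ 3.2573, ∠ ≈ 72.12°
∠T = (0°) − (88.15° + 72.12°) = -160.27°

-160.3°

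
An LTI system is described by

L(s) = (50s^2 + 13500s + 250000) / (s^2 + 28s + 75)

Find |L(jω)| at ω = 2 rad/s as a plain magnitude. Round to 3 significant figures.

2.78e+03

Substitute s = j2:
Numerator: 50(j2)^2 + 13500(j2) + 250000 = 249800 + j27000
Denominator: (j2)^2 + 28(j2) + 75 = 71 + j56
|N| = √(249800² + 27000²) ≈ 2.5125e+05, ∠N ≈ 6.17°
|D| = √(71² + 56²) ≈ 90.427, ∠D ≈ 38.26°
|L| = 2.5125e+05 / 90.427 ≈ 2778.5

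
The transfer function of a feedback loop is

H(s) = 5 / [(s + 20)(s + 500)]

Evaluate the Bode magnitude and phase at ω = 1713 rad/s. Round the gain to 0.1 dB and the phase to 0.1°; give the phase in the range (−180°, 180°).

-115.7 dB, -163.1°

At s = jω = j1713:
pole (s+20): 20 + j1713 → |·| = √(20²+1713²) = √2934769 ≈ 1713.1, ∠ = arctan(1713/20) ≈ 89.33°
pole (s+500): 500 + j1713 → |·| = √(500²+1713²) = √3184369 ≈ 1784.5, ∠ = arctan(1713/500) ≈ 73.73°
|H| = 5 / 3.057e+06 ≈ 1.6356e-06
Gain = 20 log₁₀(1.6356e-06) ≈ -115.73 dB
∠H = 0.00° − 163.06° = -163.06°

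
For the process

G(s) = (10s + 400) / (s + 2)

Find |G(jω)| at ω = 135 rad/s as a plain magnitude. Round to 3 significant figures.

10.4

Substitute s = j135:
Numerator: 10(j135) + 400 = 400 + j1350
Denominator: (j135) + 2 = 2 + j135
|N| = √(400² + 1350²) ≈ 1408, ∠N ≈ 73.50°
|D| = √(2² + 135²) ≈ 135.01, ∠D ≈ 89.15°
|G| = 1408 / 135.01 ≈ 10.429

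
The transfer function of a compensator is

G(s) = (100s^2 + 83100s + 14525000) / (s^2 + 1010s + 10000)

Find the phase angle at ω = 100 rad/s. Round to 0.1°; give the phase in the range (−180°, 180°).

Substitute s = j100:
Numerator: 100(j100)^2 + 83100(j100) + 14525000 = 13525000 + j8310000
Denominator: (j100)^2 + 1010(j100) + 10000 = 0 + j101000
|N| = √(13525000² + 8310000²) ≈ 1.5874e+07, ∠N ≈ 31.57°
|D| = √(0² + 101000²) ≈ 1.01e+05, ∠D ≈ 90.00°
∠G = 31.57° − 90.00° = -58.43°

-58.4°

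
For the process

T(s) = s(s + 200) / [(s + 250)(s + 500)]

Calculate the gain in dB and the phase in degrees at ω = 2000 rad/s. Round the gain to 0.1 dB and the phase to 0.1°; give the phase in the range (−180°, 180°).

-0.3 dB, 15.5°

At s = jω = j2000:
zero (s+200): 200 + j2000 → |·| = √(200²+2000²) = √4040000 ≈ 2010, ∠ = arctan(2000/200) ≈ 84.29°
zero at origin: s = j2000 → |·| = 2000, ∠ = 90.00°
pole (s+250): 250 + j2000 → |·| = √(250²+2000²) = √4062500 ≈ 2015.6, ∠ = arctan(2000/250) ≈ 82.87°
pole (s+500): 500 + j2000 → |·| = √(500²+2000²) = √4250000 ≈ 2061.6, ∠ = arctan(2000/500) ≈ 75.96°
|T| = 1 · 4.02e+06 / 4.1554e+06 ≈ 0.96742
Gain = 20 log₁₀(0.96742) ≈ -0.29 dB
∠T = 174.29° − 158.83° = 15.46°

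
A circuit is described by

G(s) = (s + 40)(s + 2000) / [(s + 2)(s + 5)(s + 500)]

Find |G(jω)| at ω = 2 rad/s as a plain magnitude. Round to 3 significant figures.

10.5

At s = jω = j2:
zero (s+40): 40 + j2 → |·| = √(40²+2²) = √1604 ≈ 40.05, ∠ = arctan(2/40) ≈ 2.86°
zero (s+2000): 2000 + j2 → |·| = √(2000²+2²) = √4000004 ≈ 2000, ∠ = arctan(2/2000) ≈ 0.06°
pole (s+2): 2 + j2 → |·| = √(2²+2²) = √8 ≈ 2.8284, ∠ = arctan(2/2) ≈ 45.00°
pole (s+5): 5 + j2 → |·| = √(5²+2²) = √29 ≈ 5.3852, ∠ = arctan(2/5) ≈ 21.80°
pole (s+500): 500 + j2 → |·| = √(500²+2²) = √250004 ≈ 500, ∠ = arctan(2/500) ≈ 0.23°
|G| = 1 · 80100 / 7615.7 ≈ 10.518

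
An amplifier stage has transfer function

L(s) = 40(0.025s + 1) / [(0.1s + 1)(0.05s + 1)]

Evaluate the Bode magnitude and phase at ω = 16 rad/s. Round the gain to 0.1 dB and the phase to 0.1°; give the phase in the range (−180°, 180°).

At ω = 16 rad/s:
zero (1 + j16·0.025) = 1 + j0.4 → |·| ≈ 1.077, ∠ ≈ 21.80°
pole (1 + j16·0.1) = 1 + j1.6 → |·| ≈ 1.8868, ∠ ≈ 57.99°
pole (1 + j16·0.05) = 1 + j0.8 → |·| ≈ 1.2806, ∠ ≈ 38.66°
|L| = 40 · 1.077 / (1.8868 · 1.2806) ≈ 17.829
Gain = 20 log₁₀(17.829) ≈ 25.02 dB
∠L = (21.80°) − (57.99° + 38.66°) = -74.85°

25.0 dB, -74.9°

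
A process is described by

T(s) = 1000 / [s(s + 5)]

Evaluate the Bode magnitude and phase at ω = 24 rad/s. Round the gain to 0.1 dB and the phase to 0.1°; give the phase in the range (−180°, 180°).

At s = jω = j24:
pole (s+5): 5 + j24 → |·| = √(5²+24²) = √601 ≈ 24.515, ∠ = arctan(24/5) ≈ 78.23°
pole at origin: |s| = 24, ∠ = 90.00° (in denominator)
|T| = 1000 / 588.36 ≈ 1.6996
Gain = 20 log₁₀(1.6996) ≈ 4.61 dB
∠T = 0.00° − 168.23° = -168.23°

4.6 dB, -168.2°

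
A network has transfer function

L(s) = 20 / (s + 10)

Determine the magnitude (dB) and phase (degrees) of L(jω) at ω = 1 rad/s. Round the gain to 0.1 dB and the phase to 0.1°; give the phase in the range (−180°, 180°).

At s = jω = j1:
pole (s+10): 10 + j1 → |·| = √(10²+1²) = √101 ≈ 10.05, ∠ = arctan(1/10) ≈ 5.71°
|L| = 20 / 10.05 ≈ 1.99
Gain = 20 log₁₀(1.99) ≈ 5.98 dB
∠L = 0.00° − 5.71° = -5.71°

6.0 dB, -5.7°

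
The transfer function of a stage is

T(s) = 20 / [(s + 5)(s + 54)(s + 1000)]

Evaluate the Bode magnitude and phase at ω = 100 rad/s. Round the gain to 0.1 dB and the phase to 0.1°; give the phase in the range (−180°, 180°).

-115.1 dB, -154.5°

At s = jω = j100:
pole (s+5): 5 + j100 → |·| = √(5²+100²) = √10025 ≈ 100.12, ∠ = arctan(100/5) ≈ 87.14°
pole (s+54): 54 + j100 → |·| = √(54²+100²) = √12916 ≈ 113.65, ∠ = arctan(100/54) ≈ 61.63°
pole (s+1000): 1000 + j100 → |·| = √(1000²+100²) = √1010000 ≈ 1005, ∠ = arctan(100/1000) ≈ 5.71°
|T| = 20 / 1.1436e+07 ≈ 1.7489e-06
Gain = 20 log₁₀(1.7489e-06) ≈ -115.14 dB
∠T = 0.00° − 154.48° = -154.48°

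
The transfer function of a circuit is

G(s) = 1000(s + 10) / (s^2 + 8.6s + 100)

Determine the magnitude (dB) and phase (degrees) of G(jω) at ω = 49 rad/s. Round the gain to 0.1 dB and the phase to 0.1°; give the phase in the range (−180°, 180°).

At s = jω = j49:
zero (s+10): 10 + j49 → |·| = √(10²+49²) = √2501 ≈ 50.01, ∠ = arctan(49/10) ≈ 78.47°
quadratic: (j49)² + 8.6·j49 + 100 = -2301 + j421.4 → |·| ≈ 2339.3, ∠ ≈ 169.62°
|G| = 1000 · 50.01 / 2339.3 ≈ 21.378
Gain = 20 log₁₀(21.378) ≈ 26.60 dB
∠G = 78.47° − 169.62° = -91.15°

26.6 dB, -91.2°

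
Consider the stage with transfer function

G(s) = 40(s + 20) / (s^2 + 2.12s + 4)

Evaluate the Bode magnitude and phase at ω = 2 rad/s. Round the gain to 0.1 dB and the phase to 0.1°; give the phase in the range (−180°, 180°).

At s = jω = j2:
zero (s+20): 20 + j2 → |·| = √(20²+2²) = √404 ≈ 20.1, ∠ = arctan(2/20) ≈ 5.71°
quadratic: (j2)² + 2.12·j2 + 4 = 0 + j4.24 → |·| ≈ 4.24, ∠ ≈ 90.00°
|G| = 40 · 20.1 / 4.24 ≈ 189.62
Gain = 20 log₁₀(189.62) ≈ 45.56 dB
∠G = 5.71° − 90.00° = -84.29°

45.6 dB, -84.3°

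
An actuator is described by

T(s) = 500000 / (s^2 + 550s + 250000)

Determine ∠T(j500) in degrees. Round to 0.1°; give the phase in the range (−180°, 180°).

-90.0°

At s = jω = j500:
quadratic: (j500)² + 550·j500 + 250000 = 0 + j275000 → |·| ≈ 2.75e+05, ∠ ≈ 90.00°
∠T = 0.00° − 90.00° = -90.00°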